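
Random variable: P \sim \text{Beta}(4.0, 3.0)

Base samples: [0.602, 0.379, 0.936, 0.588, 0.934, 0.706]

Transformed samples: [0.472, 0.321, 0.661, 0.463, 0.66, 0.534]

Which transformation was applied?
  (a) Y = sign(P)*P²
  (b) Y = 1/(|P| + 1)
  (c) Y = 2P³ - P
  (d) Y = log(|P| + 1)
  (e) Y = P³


Checking option (d) Y = log(|P| + 1):
  P = 0.602 -> Y = 0.472 ✓
  P = 0.379 -> Y = 0.321 ✓
  P = 0.936 -> Y = 0.661 ✓
All samples match this transformation.

(d) log(|P| + 1)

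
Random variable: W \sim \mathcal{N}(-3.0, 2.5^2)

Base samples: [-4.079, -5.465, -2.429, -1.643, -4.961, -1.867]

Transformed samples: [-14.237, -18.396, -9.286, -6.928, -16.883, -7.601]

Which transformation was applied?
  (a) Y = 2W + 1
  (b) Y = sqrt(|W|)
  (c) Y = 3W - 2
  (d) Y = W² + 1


Checking option (c) Y = 3W - 2:
  W = -4.079 -> Y = -14.237 ✓
  W = -5.465 -> Y = -18.396 ✓
  W = -2.429 -> Y = -9.286 ✓
All samples match this transformation.

(c) 3W - 2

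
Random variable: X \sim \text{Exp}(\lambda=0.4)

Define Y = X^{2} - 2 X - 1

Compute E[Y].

E[Y] = 1*E[X²] - 2*E[X] - 1
E[X] = 2.5
E[X²] = Var(X) + (E[X])² = 6.25 + 6.25 = 12.5
E[Y] = 1*12.5 - 2*2.5 - 1 = 6.5

6.5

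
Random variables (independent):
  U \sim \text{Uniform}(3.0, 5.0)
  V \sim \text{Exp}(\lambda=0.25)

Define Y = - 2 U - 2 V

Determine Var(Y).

For independent RVs: Var(aX + bY) = a²Var(X) + b²Var(Y)
Var(U) = 0.33333333
Var(V) = 16
Var(Y) = (-2)²*0.33333333 + (-2)²*16
= 4*0.33333333 + 4*16 = 65.333333

65.333333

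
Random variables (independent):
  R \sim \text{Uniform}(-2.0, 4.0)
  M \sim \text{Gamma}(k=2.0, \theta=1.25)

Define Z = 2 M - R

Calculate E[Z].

E[Z] = -1*E[R] + 2*E[M]
E[R] = 1
E[M] = 2.5
E[Z] = -1*1 + 2*2.5 = 4

4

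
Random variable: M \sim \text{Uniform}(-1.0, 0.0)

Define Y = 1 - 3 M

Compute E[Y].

For Y = -3M + 1:
E[Y] = -3 * E[M] + 1
E[M] = (-1 + 0)/2 = -0.5
E[Y] = -3 * (-0.5) + 1 = 2.5

2.5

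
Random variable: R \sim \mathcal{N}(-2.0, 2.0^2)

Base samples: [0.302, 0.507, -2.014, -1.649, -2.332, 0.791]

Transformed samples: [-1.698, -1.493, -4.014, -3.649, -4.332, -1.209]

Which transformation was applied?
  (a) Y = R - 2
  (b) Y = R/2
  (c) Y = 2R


Checking option (a) Y = R - 2:
  R = 0.302 -> Y = -1.698 ✓
  R = 0.507 -> Y = -1.493 ✓
  R = -2.014 -> Y = -4.014 ✓
All samples match this transformation.

(a) R - 2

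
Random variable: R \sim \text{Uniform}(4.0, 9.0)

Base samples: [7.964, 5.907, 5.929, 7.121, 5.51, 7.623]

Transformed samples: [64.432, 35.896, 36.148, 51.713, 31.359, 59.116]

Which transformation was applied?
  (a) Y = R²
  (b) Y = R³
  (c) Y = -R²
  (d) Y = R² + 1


Checking option (d) Y = R² + 1:
  R = 7.964 -> Y = 64.432 ✓
  R = 5.907 -> Y = 35.896 ✓
  R = 5.929 -> Y = 36.148 ✓
All samples match this transformation.

(d) R² + 1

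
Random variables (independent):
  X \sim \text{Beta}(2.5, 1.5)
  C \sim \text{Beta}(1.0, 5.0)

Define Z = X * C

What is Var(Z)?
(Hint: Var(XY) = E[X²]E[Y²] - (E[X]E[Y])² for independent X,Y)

Var(XY) = E[X²]E[Y²] - (E[X]E[Y])²
E[X] = 0.625, Var(X) = 0.046875
E[C] = 0.16666667, Var(C) = 0.01984127
E[X²] = 0.046875 + 0.625² = 0.4375
E[C²] = 0.01984127 + 0.16666667² = 0.047619048
Var(Z) = 0.4375*0.047619048 - (0.625*0.16666667)²
= 0.020833333 - 0.010850694 = 0.0099826389

0.0099826389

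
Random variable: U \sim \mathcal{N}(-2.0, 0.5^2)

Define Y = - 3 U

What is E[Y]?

For Y = -3U:
E[Y] = -3 * E[U]
E[U] = -2.0 = -2
E[Y] = -3 * (-2) = 6

6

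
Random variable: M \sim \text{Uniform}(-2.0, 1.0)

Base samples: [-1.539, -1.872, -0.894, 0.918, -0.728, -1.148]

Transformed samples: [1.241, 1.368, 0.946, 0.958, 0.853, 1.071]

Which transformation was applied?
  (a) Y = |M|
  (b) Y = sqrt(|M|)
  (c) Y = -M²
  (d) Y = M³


Checking option (b) Y = sqrt(|M|):
  M = -1.539 -> Y = 1.241 ✓
  M = -1.872 -> Y = 1.368 ✓
  M = -0.894 -> Y = 0.946 ✓
All samples match this transformation.

(b) sqrt(|M|)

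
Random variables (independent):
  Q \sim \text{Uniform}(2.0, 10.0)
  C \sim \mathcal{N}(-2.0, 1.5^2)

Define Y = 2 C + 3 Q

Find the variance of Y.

For independent RVs: Var(aX + bY) = a²Var(X) + b²Var(Y)
Var(Q) = 5.3333333
Var(C) = 2.25
Var(Y) = 3²*5.3333333 + 2²*2.25
= 9*5.3333333 + 4*2.25 = 57

57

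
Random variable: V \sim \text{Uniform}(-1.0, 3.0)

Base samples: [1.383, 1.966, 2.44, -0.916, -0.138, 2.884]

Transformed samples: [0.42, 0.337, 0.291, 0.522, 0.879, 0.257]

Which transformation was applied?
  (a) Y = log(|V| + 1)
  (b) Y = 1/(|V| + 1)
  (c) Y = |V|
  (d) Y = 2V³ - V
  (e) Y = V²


Checking option (b) Y = 1/(|V| + 1):
  V = 1.383 -> Y = 0.42 ✓
  V = 1.966 -> Y = 0.337 ✓
  V = 2.44 -> Y = 0.291 ✓
All samples match this transformation.

(b) 1/(|V| + 1)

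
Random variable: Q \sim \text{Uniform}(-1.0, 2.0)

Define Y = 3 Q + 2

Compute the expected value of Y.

For Y = 3Q + 2:
E[Y] = 3 * E[Q] + 2
E[Q] = (-1 + 2)/2 = 0.5
E[Y] = 3 * 0.5 + 2 = 3.5

3.5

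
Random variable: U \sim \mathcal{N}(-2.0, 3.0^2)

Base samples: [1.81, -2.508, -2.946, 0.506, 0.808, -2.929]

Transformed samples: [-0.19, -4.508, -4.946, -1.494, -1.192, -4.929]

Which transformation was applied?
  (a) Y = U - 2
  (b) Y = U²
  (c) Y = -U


Checking option (a) Y = U - 2:
  U = 1.81 -> Y = -0.19 ✓
  U = -2.508 -> Y = -4.508 ✓
  U = -2.946 -> Y = -4.946 ✓
All samples match this transformation.

(a) U - 2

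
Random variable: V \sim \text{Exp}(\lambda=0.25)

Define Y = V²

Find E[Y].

Using E[X²] = Var(X) + (E[X])²:
E[V] = 4
Var(V) = 1/0.25^2 = 16
E[V²] = 16 + 4² = 16 + 16 = 32

32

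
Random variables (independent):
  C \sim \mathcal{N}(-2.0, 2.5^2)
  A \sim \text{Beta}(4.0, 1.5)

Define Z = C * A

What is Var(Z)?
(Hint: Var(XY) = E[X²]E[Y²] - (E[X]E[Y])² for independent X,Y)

Var(XY) = E[X²]E[Y²] - (E[X]E[Y])²
E[C] = -2, Var(C) = 6.25
E[A] = 0.72727273, Var(A) = 0.03051494
E[C²] = 6.25 + (-2)² = 10.25
E[A²] = 0.03051494 + 0.72727273² = 0.55944056
Var(Z) = 10.25*0.55944056 - (-2*0.72727273)²
= 5.7342657 - 2.1157025 = 3.6185633

3.6185633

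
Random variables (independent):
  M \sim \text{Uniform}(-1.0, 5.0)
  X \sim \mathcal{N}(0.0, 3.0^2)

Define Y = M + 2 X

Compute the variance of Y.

For independent RVs: Var(aX + bY) = a²Var(X) + b²Var(Y)
Var(M) = 3
Var(X) = 9
Var(Y) = 1²*3 + 2²*9
= 1*3 + 4*9 = 39

39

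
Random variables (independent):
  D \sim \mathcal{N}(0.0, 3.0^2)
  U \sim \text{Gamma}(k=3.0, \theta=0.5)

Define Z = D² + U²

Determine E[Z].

E[Z] = E[D²] + E[U²]
E[D²] = Var(D) + E[D]² = 9 + 0 = 9
E[U²] = Var(U) + E[U]² = 0.75 + 2.25 = 3
E[Z] = 9 + 3 = 12

12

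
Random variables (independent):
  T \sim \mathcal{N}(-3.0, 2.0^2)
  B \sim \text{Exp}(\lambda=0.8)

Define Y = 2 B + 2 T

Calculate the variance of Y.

For independent RVs: Var(aX + bY) = a²Var(X) + b²Var(Y)
Var(T) = 4
Var(B) = 1.5625
Var(Y) = 2²*4 + 2²*1.5625
= 4*4 + 4*1.5625 = 22.25

22.25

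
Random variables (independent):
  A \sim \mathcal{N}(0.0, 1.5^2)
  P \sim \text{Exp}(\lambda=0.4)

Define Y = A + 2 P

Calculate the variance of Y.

For independent RVs: Var(aX + bY) = a²Var(X) + b²Var(Y)
Var(A) = 2.25
Var(P) = 6.25
Var(Y) = 1²*2.25 + 2²*6.25
= 1*2.25 + 4*6.25 = 27.25

27.25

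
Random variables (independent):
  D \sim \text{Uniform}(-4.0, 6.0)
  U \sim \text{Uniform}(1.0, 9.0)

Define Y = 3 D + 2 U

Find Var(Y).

For independent RVs: Var(aX + bY) = a²Var(X) + b²Var(Y)
Var(D) = 8.3333333
Var(U) = 5.3333333
Var(Y) = 3²*8.3333333 + 2²*5.3333333
= 9*8.3333333 + 4*5.3333333 = 96.333333

96.333333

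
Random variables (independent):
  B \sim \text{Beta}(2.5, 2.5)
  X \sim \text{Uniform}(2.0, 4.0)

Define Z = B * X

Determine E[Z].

For independent RVs: E[XY] = E[X]*E[Y]
E[B] = 0.5
E[X] = 3
E[Z] = 0.5 * 3 = 1.5

1.5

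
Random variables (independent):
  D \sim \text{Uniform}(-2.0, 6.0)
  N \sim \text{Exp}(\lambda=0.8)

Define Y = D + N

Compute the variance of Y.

For independent RVs: Var(aX + bY) = a²Var(X) + b²Var(Y)
Var(D) = 5.3333333
Var(N) = 1.5625
Var(Y) = 1²*5.3333333 + 1²*1.5625
= 1*5.3333333 + 1*1.5625 = 6.8958333

6.8958333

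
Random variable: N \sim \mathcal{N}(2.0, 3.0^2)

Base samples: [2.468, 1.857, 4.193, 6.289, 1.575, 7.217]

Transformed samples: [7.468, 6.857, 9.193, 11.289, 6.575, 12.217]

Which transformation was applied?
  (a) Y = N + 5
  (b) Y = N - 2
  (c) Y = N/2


Checking option (a) Y = N + 5:
  N = 2.468 -> Y = 7.468 ✓
  N = 1.857 -> Y = 6.857 ✓
  N = 4.193 -> Y = 9.193 ✓
All samples match this transformation.

(a) N + 5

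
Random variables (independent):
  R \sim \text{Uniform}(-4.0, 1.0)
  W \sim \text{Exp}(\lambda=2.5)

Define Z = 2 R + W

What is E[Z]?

E[Z] = 2*E[R] + 1*E[W]
E[R] = -1.5
E[W] = 0.4
E[Z] = 2*(-1.5) + 1*0.4 = -2.6

-2.6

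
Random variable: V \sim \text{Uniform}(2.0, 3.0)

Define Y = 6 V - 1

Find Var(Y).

For Y = aV + b: Var(Y) = a² * Var(V)
Var(V) = (3 - 2)^2/12 = 0.083333333
Var(Y) = 6² * 0.083333333 = 36 * 0.083333333 = 3

3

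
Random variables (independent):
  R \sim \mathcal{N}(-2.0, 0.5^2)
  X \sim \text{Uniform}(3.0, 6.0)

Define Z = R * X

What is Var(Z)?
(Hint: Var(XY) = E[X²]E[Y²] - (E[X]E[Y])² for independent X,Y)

Var(XY) = E[X²]E[Y²] - (E[X]E[Y])²
E[R] = -2, Var(R) = 0.25
E[X] = 4.5, Var(X) = 0.75
E[R²] = 0.25 + (-2)² = 4.25
E[X²] = 0.75 + 4.5² = 21
Var(Z) = 4.25*21 - (-2*4.5)²
= 89.25 - 81 = 8.25

8.25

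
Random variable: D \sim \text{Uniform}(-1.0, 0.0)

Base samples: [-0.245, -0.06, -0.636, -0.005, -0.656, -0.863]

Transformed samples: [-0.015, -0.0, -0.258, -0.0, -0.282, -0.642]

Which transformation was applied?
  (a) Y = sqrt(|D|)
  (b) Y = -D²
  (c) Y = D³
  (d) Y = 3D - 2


Checking option (c) Y = D³:
  D = -0.245 -> Y = -0.015 ✓
  D = -0.06 -> Y = -0.0 ✓
  D = -0.636 -> Y = -0.258 ✓
All samples match this transformation.

(c) D³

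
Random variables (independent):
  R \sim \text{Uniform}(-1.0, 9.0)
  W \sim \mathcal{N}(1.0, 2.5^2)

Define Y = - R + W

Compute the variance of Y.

For independent RVs: Var(aX + bY) = a²Var(X) + b²Var(Y)
Var(R) = 8.3333333
Var(W) = 6.25
Var(Y) = (-1)²*8.3333333 + 1²*6.25
= 1*8.3333333 + 1*6.25 = 14.583333

14.583333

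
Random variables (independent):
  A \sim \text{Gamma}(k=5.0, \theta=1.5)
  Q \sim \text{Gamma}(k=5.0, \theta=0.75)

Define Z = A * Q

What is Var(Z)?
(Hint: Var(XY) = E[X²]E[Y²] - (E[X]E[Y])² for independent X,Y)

Var(XY) = E[X²]E[Y²] - (E[X]E[Y])²
E[A] = 7.5, Var(A) = 11.25
E[Q] = 3.75, Var(Q) = 2.8125
E[A²] = 11.25 + 7.5² = 67.5
E[Q²] = 2.8125 + 3.75² = 16.875
Var(Z) = 67.5*16.875 - (7.5*3.75)²
= 1139.0625 - 791.01562 = 348.04688

348.04688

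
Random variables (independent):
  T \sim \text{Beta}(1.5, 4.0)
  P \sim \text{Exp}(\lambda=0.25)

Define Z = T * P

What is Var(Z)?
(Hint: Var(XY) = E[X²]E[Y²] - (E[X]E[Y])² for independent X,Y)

Var(XY) = E[X²]E[Y²] - (E[X]E[Y])²
E[T] = 0.27272727, Var(T) = 0.03051494
E[P] = 4, Var(P) = 16
E[T²] = 0.03051494 + 0.27272727² = 0.1048951
E[P²] = 16 + 4² = 32
Var(Z) = 0.1048951*32 - (0.27272727*4)²
= 3.3566434 - 1.1900826 = 2.1665607

2.1665607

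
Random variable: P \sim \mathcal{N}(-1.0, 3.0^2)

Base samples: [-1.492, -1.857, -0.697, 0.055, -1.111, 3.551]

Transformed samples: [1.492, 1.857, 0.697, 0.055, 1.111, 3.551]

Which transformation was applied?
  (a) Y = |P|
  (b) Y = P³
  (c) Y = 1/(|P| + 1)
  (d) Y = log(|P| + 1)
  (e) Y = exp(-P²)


Checking option (a) Y = |P|:
  P = -1.492 -> Y = 1.492 ✓
  P = -1.857 -> Y = 1.857 ✓
  P = -0.697 -> Y = 0.697 ✓
All samples match this transformation.

(a) |P|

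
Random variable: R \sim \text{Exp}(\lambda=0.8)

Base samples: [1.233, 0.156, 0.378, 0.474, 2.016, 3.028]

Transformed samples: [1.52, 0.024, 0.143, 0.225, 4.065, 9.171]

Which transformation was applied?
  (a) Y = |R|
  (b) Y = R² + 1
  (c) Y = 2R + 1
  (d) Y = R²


Checking option (d) Y = R²:
  R = 1.233 -> Y = 1.52 ✓
  R = 0.156 -> Y = 0.024 ✓
  R = 0.378 -> Y = 0.143 ✓
All samples match this transformation.

(d) R²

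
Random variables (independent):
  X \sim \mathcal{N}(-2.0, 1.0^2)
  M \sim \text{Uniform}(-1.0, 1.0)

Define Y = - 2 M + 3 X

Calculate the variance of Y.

For independent RVs: Var(aX + bY) = a²Var(X) + b²Var(Y)
Var(X) = 1
Var(M) = 0.33333333
Var(Y) = 3²*1 + (-2)²*0.33333333
= 9*1 + 4*0.33333333 = 10.333333

10.333333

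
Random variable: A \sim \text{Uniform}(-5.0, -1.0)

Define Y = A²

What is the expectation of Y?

Using E[X²] = Var(X) + (E[X])²:
E[A] = -3
Var(A) = (-1 + 5)^2/12 = 1.3333333
E[A²] = 1.3333333 + (-3)² = 1.3333333 + 9 = 10.333333

10.333333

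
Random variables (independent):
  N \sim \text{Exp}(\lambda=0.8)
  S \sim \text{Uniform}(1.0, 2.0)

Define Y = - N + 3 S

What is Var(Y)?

For independent RVs: Var(aX + bY) = a²Var(X) + b²Var(Y)
Var(N) = 1.5625
Var(S) = 0.083333333
Var(Y) = (-1)²*1.5625 + 3²*0.083333333
= 1*1.5625 + 9*0.083333333 = 2.3125

2.3125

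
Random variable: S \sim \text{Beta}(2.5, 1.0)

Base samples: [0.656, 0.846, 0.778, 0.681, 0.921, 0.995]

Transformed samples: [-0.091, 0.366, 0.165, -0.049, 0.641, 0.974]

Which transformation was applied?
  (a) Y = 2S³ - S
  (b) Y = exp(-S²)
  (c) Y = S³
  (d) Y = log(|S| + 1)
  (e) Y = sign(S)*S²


Checking option (a) Y = 2S³ - S:
  S = 0.656 -> Y = -0.091 ✓
  S = 0.846 -> Y = 0.366 ✓
  S = 0.778 -> Y = 0.165 ✓
All samples match this transformation.

(a) 2S³ - S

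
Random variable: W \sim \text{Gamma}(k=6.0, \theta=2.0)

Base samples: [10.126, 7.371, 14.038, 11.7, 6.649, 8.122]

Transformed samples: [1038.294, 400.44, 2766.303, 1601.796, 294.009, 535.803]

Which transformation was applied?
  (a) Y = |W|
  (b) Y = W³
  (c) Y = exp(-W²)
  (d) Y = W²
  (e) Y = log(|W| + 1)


Checking option (b) Y = W³:
  W = 10.126 -> Y = 1038.294 ✓
  W = 7.371 -> Y = 400.44 ✓
  W = 14.038 -> Y = 2766.303 ✓
All samples match this transformation.

(b) W³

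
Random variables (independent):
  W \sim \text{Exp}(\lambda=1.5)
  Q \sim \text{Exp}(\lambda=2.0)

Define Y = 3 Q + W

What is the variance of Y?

For independent RVs: Var(aX + bY) = a²Var(X) + b²Var(Y)
Var(W) = 0.44444444
Var(Q) = 0.25
Var(Y) = 1²*0.44444444 + 3²*0.25
= 1*0.44444444 + 9*0.25 = 2.6944444

2.6944444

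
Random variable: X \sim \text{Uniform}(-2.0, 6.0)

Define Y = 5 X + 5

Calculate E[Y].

For Y = 5X + 5:
E[Y] = 5 * E[X] + 5
E[X] = (-2 + 6)/2 = 2
E[Y] = 5 * 2 + 5 = 15

15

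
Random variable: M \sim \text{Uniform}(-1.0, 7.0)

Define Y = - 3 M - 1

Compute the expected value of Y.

For Y = -3M - 1:
E[Y] = -3 * E[M] - 1
E[M] = (-1 + 7)/2 = 3
E[Y] = -3 * 3 - 1 = -10

-10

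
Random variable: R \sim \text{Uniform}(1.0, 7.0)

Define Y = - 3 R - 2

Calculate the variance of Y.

For Y = aR + b: Var(Y) = a² * Var(R)
Var(R) = (7 - 1)^2/12 = 3
Var(Y) = (-3)² * 3 = 9 * 3 = 27

27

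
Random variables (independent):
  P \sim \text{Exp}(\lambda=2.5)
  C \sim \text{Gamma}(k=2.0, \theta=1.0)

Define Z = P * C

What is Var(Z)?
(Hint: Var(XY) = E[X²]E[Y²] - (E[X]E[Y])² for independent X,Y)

Var(XY) = E[X²]E[Y²] - (E[X]E[Y])²
E[P] = 0.4, Var(P) = 0.16
E[C] = 2, Var(C) = 2
E[P²] = 0.16 + 0.4² = 0.32
E[C²] = 2 + 2² = 6
Var(Z) = 0.32*6 - (0.4*2)²
= 1.92 - 0.64 = 1.28

1.28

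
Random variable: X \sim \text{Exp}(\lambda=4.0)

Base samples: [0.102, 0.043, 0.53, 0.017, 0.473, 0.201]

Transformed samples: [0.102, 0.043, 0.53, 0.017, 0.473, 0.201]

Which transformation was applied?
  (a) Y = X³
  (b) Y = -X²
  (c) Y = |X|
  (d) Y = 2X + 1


Checking option (c) Y = |X|:
  X = 0.102 -> Y = 0.102 ✓
  X = 0.043 -> Y = 0.043 ✓
  X = 0.53 -> Y = 0.53 ✓
All samples match this transformation.

(c) |X|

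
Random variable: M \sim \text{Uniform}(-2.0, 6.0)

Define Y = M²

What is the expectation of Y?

Using E[X²] = Var(X) + (E[X])²:
E[M] = 2
Var(M) = (6 + 2)^2/12 = 5.3333333
E[M²] = 5.3333333 + 2² = 5.3333333 + 4 = 9.3333333

9.3333333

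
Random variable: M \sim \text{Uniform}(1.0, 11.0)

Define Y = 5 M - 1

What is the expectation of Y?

For Y = 5M - 1:
E[Y] = 5 * E[M] - 1
E[M] = (1 + 11)/2 = 6
E[Y] = 5 * 6 - 1 = 29

29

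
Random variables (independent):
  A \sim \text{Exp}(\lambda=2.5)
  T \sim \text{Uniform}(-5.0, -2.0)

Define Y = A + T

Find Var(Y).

For independent RVs: Var(aX + bY) = a²Var(X) + b²Var(Y)
Var(A) = 0.16
Var(T) = 0.75
Var(Y) = 1²*0.16 + 1²*0.75
= 1*0.16 + 1*0.75 = 0.91

0.91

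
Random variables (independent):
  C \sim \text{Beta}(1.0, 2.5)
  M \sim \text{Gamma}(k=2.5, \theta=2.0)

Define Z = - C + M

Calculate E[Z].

E[Z] = -1*E[C] + 1*E[M]
E[C] = 0.28571429
E[M] = 5
E[Z] = -1*0.28571429 + 1*5 = 4.7142857

4.7142857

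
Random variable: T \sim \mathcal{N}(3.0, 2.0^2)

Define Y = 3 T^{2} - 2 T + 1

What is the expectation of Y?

E[Y] = 3*E[T²] - 2*E[T] + 1
E[T] = 3
E[T²] = Var(T) + (E[T])² = 4 + 9 = 13
E[Y] = 3*13 - 2*3 + 1 = 34

34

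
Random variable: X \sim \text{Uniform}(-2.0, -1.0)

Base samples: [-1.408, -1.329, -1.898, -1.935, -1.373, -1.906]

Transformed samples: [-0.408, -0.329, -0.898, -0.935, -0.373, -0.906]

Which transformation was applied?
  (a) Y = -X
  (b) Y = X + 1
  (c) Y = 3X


Checking option (b) Y = X + 1:
  X = -1.408 -> Y = -0.408 ✓
  X = -1.329 -> Y = -0.329 ✓
  X = -1.898 -> Y = -0.898 ✓
All samples match this transformation.

(b) X + 1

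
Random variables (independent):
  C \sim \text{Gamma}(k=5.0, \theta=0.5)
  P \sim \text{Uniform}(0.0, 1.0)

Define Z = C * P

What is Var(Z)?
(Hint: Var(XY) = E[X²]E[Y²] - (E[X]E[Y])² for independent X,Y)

Var(XY) = E[X²]E[Y²] - (E[X]E[Y])²
E[C] = 2.5, Var(C) = 1.25
E[P] = 0.5, Var(P) = 0.083333333
E[C²] = 1.25 + 2.5² = 7.5
E[P²] = 0.083333333 + 0.5² = 0.33333333
Var(Z) = 7.5*0.33333333 - (2.5*0.5)²
= 2.5 - 1.5625 = 0.9375

0.9375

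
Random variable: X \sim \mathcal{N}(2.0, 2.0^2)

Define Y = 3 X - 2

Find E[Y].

For Y = 3X - 2:
E[Y] = 3 * E[X] - 2
E[X] = 2.0 = 2
E[Y] = 3 * 2 - 2 = 4

4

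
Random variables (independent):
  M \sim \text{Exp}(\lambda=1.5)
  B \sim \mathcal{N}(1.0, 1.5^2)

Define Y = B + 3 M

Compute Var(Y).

For independent RVs: Var(aX + bY) = a²Var(X) + b²Var(Y)
Var(M) = 0.44444444
Var(B) = 2.25
Var(Y) = 3²*0.44444444 + 1²*2.25
= 9*0.44444444 + 1*2.25 = 6.25

6.25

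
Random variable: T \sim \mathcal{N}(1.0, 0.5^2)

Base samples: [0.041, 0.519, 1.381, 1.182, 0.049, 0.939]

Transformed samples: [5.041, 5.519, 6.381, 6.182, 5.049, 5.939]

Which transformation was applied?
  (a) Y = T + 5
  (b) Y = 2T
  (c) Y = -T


Checking option (a) Y = T + 5:
  T = 0.041 -> Y = 5.041 ✓
  T = 0.519 -> Y = 5.519 ✓
  T = 1.381 -> Y = 6.381 ✓
All samples match this transformation.

(a) T + 5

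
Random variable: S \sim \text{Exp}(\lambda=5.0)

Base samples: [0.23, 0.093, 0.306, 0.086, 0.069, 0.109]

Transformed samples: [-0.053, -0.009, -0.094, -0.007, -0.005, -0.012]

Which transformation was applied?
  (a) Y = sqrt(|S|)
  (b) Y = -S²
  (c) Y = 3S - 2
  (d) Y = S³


Checking option (b) Y = -S²:
  S = 0.23 -> Y = -0.053 ✓
  S = 0.093 -> Y = -0.009 ✓
  S = 0.306 -> Y = -0.094 ✓
All samples match this transformation.

(b) -S²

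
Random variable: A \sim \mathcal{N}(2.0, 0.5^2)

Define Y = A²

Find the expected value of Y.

Using E[X²] = Var(X) + (E[X])²:
E[A] = 2
Var(A) = 0.5^2 = 0.25
E[A²] = 0.25 + 2² = 0.25 + 4 = 4.25

4.25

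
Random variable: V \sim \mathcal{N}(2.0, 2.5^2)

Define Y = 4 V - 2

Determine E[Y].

For Y = 4V - 2:
E[Y] = 4 * E[V] - 2
E[V] = 2.0 = 2
E[Y] = 4 * 2 - 2 = 6

6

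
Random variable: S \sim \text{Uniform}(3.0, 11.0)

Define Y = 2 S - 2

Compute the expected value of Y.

For Y = 2S - 2:
E[Y] = 2 * E[S] - 2
E[S] = (3 + 11)/2 = 7
E[Y] = 2 * 7 - 2 = 12

12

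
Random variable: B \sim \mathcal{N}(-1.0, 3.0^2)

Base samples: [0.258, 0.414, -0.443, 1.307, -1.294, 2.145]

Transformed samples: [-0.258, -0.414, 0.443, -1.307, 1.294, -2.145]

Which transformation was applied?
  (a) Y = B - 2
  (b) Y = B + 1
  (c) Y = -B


Checking option (c) Y = -B:
  B = 0.258 -> Y = -0.258 ✓
  B = 0.414 -> Y = -0.414 ✓
  B = -0.443 -> Y = 0.443 ✓
All samples match this transformation.

(c) -B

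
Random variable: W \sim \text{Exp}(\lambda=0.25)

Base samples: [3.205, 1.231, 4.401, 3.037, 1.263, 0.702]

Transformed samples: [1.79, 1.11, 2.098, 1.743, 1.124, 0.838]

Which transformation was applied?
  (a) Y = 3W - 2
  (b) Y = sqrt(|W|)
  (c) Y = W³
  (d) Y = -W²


Checking option (b) Y = sqrt(|W|):
  W = 3.205 -> Y = 1.79 ✓
  W = 1.231 -> Y = 1.11 ✓
  W = 4.401 -> Y = 2.098 ✓
All samples match this transformation.

(b) sqrt(|W|)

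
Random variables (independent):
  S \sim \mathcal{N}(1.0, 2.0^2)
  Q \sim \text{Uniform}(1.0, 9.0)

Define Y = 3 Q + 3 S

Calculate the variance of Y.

For independent RVs: Var(aX + bY) = a²Var(X) + b²Var(Y)
Var(S) = 4
Var(Q) = 5.3333333
Var(Y) = 3²*4 + 3²*5.3333333
= 9*4 + 9*5.3333333 = 84

84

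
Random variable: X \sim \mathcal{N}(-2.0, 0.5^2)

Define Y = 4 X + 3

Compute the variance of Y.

For Y = aX + b: Var(Y) = a² * Var(X)
Var(X) = 0.5^2 = 0.25
Var(Y) = 4² * 0.25 = 16 * 0.25 = 4

4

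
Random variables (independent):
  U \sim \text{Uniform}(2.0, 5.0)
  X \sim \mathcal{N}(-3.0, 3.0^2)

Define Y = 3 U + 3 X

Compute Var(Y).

For independent RVs: Var(aX + bY) = a²Var(X) + b²Var(Y)
Var(U) = 0.75
Var(X) = 9
Var(Y) = 3²*0.75 + 3²*9
= 9*0.75 + 9*9 = 87.75

87.75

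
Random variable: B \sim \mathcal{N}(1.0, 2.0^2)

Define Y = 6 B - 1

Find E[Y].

For Y = 6B - 1:
E[Y] = 6 * E[B] - 1
E[B] = 1.0 = 1
E[Y] = 6 * 1 - 1 = 5

5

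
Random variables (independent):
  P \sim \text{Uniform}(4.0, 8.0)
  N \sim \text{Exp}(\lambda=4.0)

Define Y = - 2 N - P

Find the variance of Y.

For independent RVs: Var(aX + bY) = a²Var(X) + b²Var(Y)
Var(P) = 1.3333333
Var(N) = 0.0625
Var(Y) = (-1)²*1.3333333 + (-2)²*0.0625
= 1*1.3333333 + 4*0.0625 = 1.5833333

1.5833333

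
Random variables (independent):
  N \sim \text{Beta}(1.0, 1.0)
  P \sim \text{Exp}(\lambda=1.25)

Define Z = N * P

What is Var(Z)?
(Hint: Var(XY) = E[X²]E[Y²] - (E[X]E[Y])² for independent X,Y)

Var(XY) = E[X²]E[Y²] - (E[X]E[Y])²
E[N] = 0.5, Var(N) = 0.083333333
E[P] = 0.8, Var(P) = 0.64
E[N²] = 0.083333333 + 0.5² = 0.33333333
E[P²] = 0.64 + 0.8² = 1.28
Var(Z) = 0.33333333*1.28 - (0.5*0.8)²
= 0.42666667 - 0.16 = 0.26666667

0.26666667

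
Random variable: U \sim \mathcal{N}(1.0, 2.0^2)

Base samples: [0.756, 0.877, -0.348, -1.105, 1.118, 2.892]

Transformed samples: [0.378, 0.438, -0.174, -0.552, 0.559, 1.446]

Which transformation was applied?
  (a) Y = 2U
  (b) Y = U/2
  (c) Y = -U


Checking option (b) Y = U/2:
  U = 0.756 -> Y = 0.378 ✓
  U = 0.877 -> Y = 0.438 ✓
  U = -0.348 -> Y = -0.174 ✓
All samples match this transformation.

(b) U/2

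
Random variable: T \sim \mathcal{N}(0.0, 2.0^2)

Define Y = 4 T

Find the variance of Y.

For Y = aT + b: Var(Y) = a² * Var(T)
Var(T) = 2.0^2 = 4
Var(Y) = 4² * 4 = 16 * 4 = 64

64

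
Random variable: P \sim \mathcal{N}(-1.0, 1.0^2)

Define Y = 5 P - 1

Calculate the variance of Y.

For Y = aP + b: Var(Y) = a² * Var(P)
Var(P) = 1.0^2 = 1
Var(Y) = 5² * 1 = 25 * 1 = 25

25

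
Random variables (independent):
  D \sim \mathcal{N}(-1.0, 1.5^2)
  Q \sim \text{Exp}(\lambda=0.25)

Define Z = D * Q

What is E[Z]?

For independent RVs: E[XY] = E[X]*E[Y]
E[D] = -1
E[Q] = 4
E[Z] = -1 * 4 = -4

-4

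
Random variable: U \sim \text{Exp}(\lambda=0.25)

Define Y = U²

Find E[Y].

Using E[X²] = Var(X) + (E[X])²:
E[U] = 4
Var(U) = 1/0.25^2 = 16
E[U²] = 16 + 4² = 16 + 16 = 32

32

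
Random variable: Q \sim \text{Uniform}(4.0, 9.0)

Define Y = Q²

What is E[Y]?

Using E[X²] = Var(X) + (E[X])²:
E[Q] = 6.5
Var(Q) = (9 - 4)^2/12 = 2.0833333
E[Q²] = 2.0833333 + 6.5² = 2.0833333 + 42.25 = 44.333333

44.333333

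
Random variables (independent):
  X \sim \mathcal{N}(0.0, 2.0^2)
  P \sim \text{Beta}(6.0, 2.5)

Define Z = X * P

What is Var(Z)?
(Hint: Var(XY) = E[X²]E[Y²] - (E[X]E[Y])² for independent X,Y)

Var(XY) = E[X²]E[Y²] - (E[X]E[Y])²
E[X] = 0, Var(X) = 4
E[P] = 0.70588235, Var(P) = 0.021853943
E[X²] = 4 + 0² = 4
E[P²] = 0.021853943 + 0.70588235² = 0.52012384
Var(Z) = 4*0.52012384 - (0*0.70588235)²
= 2.0804954 - 0 = 2.0804954

2.0804954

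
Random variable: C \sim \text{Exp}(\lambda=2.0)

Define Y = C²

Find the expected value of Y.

E[C²] = Var(C) + (E[C])² = 0.25 + 0.25 = 0.5

0.5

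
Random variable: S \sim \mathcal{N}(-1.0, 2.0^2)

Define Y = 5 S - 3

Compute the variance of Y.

For Y = aS + b: Var(Y) = a² * Var(S)
Var(S) = 2.0^2 = 4
Var(Y) = 5² * 4 = 25 * 4 = 100

100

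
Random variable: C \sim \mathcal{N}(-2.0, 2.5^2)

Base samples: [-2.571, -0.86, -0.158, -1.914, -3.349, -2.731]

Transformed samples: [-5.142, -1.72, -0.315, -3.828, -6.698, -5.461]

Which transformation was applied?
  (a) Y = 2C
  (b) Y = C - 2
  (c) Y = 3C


Checking option (a) Y = 2C:
  C = -2.571 -> Y = -5.142 ✓
  C = -0.86 -> Y = -1.72 ✓
  C = -0.158 -> Y = -0.315 ✓
All samples match this transformation.

(a) 2C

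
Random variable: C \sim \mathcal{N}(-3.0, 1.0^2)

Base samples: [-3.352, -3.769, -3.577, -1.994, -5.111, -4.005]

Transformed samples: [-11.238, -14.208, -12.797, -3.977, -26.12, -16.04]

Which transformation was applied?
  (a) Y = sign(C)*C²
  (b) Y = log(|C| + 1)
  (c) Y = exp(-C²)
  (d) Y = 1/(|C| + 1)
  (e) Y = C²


Checking option (a) Y = sign(C)*C²:
  C = -3.352 -> Y = -11.238 ✓
  C = -3.769 -> Y = -14.208 ✓
  C = -3.577 -> Y = -12.797 ✓
All samples match this transformation.

(a) sign(C)*C²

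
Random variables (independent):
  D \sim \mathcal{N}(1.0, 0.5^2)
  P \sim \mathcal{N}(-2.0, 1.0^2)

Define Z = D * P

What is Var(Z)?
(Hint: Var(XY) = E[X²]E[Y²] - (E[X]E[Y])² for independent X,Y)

Var(XY) = E[X²]E[Y²] - (E[X]E[Y])²
E[D] = 1, Var(D) = 0.25
E[P] = -2, Var(P) = 1
E[D²] = 0.25 + 1² = 1.25
E[P²] = 1 + (-2)² = 5
Var(Z) = 1.25*5 - (1*(-2))²
= 6.25 - 4 = 2.25

2.25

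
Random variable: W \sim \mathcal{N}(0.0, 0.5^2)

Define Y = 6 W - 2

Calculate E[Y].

For Y = 6W - 2:
E[Y] = 6 * E[W] - 2
E[W] = 0.0 = 0
E[Y] = 6 * 0 - 2 = -2

-2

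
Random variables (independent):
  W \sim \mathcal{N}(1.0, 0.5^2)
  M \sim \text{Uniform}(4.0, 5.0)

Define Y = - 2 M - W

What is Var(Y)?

For independent RVs: Var(aX + bY) = a²Var(X) + b²Var(Y)
Var(W) = 0.25
Var(M) = 0.083333333
Var(Y) = (-1)²*0.25 + (-2)²*0.083333333
= 1*0.25 + 4*0.083333333 = 0.58333333

0.58333333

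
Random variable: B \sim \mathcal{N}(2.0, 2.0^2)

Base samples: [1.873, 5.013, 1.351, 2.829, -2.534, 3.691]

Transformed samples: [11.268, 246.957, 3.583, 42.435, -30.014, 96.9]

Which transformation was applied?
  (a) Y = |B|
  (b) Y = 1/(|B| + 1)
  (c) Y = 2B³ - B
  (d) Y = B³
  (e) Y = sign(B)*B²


Checking option (c) Y = 2B³ - B:
  B = 1.873 -> Y = 11.268 ✓
  B = 5.013 -> Y = 246.957 ✓
  B = 1.351 -> Y = 3.583 ✓
All samples match this transformation.

(c) 2B³ - B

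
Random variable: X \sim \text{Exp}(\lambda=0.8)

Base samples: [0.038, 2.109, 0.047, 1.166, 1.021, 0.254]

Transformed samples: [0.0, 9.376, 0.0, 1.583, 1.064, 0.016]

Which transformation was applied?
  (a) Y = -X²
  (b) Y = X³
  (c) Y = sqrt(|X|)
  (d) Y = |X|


Checking option (b) Y = X³:
  X = 0.038 -> Y = 0.0 ✓
  X = 2.109 -> Y = 9.376 ✓
  X = 0.047 -> Y = 0.0 ✓
All samples match this transformation.

(b) X³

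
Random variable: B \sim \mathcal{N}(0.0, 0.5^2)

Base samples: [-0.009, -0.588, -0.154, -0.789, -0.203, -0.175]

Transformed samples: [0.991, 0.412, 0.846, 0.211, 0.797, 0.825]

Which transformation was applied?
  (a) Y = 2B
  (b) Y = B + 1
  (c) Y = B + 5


Checking option (b) Y = B + 1:
  B = -0.009 -> Y = 0.991 ✓
  B = -0.588 -> Y = 0.412 ✓
  B = -0.154 -> Y = 0.846 ✓
All samples match this transformation.

(b) B + 1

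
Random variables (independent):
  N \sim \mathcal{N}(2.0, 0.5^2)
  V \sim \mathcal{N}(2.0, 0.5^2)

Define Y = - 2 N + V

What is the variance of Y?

For independent RVs: Var(aX + bY) = a²Var(X) + b²Var(Y)
Var(N) = 0.25
Var(V) = 0.25
Var(Y) = (-2)²*0.25 + 1²*0.25
= 4*0.25 + 1*0.25 = 1.25

1.25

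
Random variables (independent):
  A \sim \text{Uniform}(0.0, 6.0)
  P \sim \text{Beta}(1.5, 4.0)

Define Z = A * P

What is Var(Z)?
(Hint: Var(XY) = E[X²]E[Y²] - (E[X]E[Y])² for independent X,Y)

Var(XY) = E[X²]E[Y²] - (E[X]E[Y])²
E[A] = 3, Var(A) = 3
E[P] = 0.27272727, Var(P) = 0.03051494
E[A²] = 3 + 3² = 12
E[P²] = 0.03051494 + 0.27272727² = 0.1048951
Var(Z) = 12*0.1048951 - (3*0.27272727)²
= 1.2587413 - 0.66942149 = 0.58931977

0.58931977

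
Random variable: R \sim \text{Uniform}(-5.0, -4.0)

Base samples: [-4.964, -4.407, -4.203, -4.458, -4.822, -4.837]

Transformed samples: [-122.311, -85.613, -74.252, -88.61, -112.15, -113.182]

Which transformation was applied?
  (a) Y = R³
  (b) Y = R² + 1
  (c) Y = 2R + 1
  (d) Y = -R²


Checking option (a) Y = R³:
  R = -4.964 -> Y = -122.311 ✓
  R = -4.407 -> Y = -85.613 ✓
  R = -4.203 -> Y = -74.252 ✓
All samples match this transformation.

(a) R³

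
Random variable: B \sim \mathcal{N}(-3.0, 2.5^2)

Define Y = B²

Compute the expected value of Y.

Using E[X²] = Var(X) + (E[X])²:
E[B] = -3
Var(B) = 2.5^2 = 6.25
E[B²] = 6.25 + (-3)² = 6.25 + 9 = 15.25

15.25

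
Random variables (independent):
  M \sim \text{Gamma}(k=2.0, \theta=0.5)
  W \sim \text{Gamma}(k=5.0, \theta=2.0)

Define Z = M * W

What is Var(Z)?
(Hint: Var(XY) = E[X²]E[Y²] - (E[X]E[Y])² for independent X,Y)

Var(XY) = E[X²]E[Y²] - (E[X]E[Y])²
E[M] = 1, Var(M) = 0.5
E[W] = 10, Var(W) = 20
E[M²] = 0.5 + 1² = 1.5
E[W²] = 20 + 10² = 120
Var(Z) = 1.5*120 - (1*10)²
= 180 - 100 = 80

80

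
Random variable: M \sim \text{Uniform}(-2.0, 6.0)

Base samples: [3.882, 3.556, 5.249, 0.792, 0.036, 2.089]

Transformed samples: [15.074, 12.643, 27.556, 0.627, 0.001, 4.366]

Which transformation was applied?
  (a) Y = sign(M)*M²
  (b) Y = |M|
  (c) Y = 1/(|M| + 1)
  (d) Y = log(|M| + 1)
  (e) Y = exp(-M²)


Checking option (a) Y = sign(M)*M²:
  M = 3.882 -> Y = 15.074 ✓
  M = 3.556 -> Y = 12.643 ✓
  M = 5.249 -> Y = 27.556 ✓
All samples match this transformation.

(a) sign(M)*M²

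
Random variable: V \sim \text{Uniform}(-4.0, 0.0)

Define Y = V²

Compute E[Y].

E[V²] = Var(V) + (E[V])² = 1.3333333 + 4 = 5.3333333

5.3333333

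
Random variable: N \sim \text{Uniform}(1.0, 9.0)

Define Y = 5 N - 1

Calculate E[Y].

For Y = 5N - 1:
E[Y] = 5 * E[N] - 1
E[N] = (1 + 9)/2 = 5
E[Y] = 5 * 5 - 1 = 24

24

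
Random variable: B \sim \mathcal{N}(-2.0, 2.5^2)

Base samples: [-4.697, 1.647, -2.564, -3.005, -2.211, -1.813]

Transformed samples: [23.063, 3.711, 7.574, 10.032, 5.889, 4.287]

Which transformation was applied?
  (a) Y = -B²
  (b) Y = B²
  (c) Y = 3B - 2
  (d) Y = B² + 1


Checking option (d) Y = B² + 1:
  B = -4.697 -> Y = 23.063 ✓
  B = 1.647 -> Y = 3.711 ✓
  B = -2.564 -> Y = 7.574 ✓
All samples match this transformation.

(d) B² + 1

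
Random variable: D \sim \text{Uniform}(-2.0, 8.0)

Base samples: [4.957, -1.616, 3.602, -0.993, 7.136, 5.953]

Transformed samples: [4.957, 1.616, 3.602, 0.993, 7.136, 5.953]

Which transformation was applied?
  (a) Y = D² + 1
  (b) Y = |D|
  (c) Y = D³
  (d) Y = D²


Checking option (b) Y = |D|:
  D = 4.957 -> Y = 4.957 ✓
  D = -1.616 -> Y = 1.616 ✓
  D = 3.602 -> Y = 3.602 ✓
All samples match this transformation.

(b) |D|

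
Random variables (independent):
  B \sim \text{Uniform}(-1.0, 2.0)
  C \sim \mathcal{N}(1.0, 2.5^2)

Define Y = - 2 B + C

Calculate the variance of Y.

For independent RVs: Var(aX + bY) = a²Var(X) + b²Var(Y)
Var(B) = 0.75
Var(C) = 6.25
Var(Y) = (-2)²*0.75 + 1²*6.25
= 4*0.75 + 1*6.25 = 9.25

9.25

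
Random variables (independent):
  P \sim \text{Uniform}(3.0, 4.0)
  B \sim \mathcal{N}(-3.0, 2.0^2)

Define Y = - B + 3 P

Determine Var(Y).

For independent RVs: Var(aX + bY) = a²Var(X) + b²Var(Y)
Var(P) = 0.083333333
Var(B) = 4
Var(Y) = 3²*0.083333333 + (-1)²*4
= 9*0.083333333 + 1*4 = 4.75

4.75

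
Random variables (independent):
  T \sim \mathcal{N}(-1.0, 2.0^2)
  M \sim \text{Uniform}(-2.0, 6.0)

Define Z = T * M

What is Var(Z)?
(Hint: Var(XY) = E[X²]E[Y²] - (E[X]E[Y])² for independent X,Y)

Var(XY) = E[X²]E[Y²] - (E[X]E[Y])²
E[T] = -1, Var(T) = 4
E[M] = 2, Var(M) = 5.3333333
E[T²] = 4 + (-1)² = 5
E[M²] = 5.3333333 + 2² = 9.3333333
Var(Z) = 5*9.3333333 - (-1*2)²
= 46.666667 - 4 = 42.666667

42.666667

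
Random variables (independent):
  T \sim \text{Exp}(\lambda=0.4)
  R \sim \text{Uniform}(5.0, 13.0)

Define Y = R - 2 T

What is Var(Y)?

For independent RVs: Var(aX + bY) = a²Var(X) + b²Var(Y)
Var(T) = 6.25
Var(R) = 5.3333333
Var(Y) = (-2)²*6.25 + 1²*5.3333333
= 4*6.25 + 1*5.3333333 = 30.333333

30.333333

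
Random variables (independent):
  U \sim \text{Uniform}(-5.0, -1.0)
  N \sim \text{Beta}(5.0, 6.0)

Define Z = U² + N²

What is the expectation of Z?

E[Z] = E[U²] + E[N²]
E[U²] = Var(U) + E[U]² = 1.3333333 + 9 = 10.333333
E[N²] = Var(N) + E[N]² = 0.020661157 + 0.20661157 = 0.22727273
E[Z] = 10.333333 + 0.22727273 = 10.560606

10.560606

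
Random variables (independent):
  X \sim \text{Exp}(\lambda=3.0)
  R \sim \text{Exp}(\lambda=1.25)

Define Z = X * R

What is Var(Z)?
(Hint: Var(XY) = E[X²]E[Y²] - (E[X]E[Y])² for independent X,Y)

Var(XY) = E[X²]E[Y²] - (E[X]E[Y])²
E[X] = 0.33333333, Var(X) = 0.11111111
E[R] = 0.8, Var(R) = 0.64
E[X²] = 0.11111111 + 0.33333333² = 0.22222222
E[R²] = 0.64 + 0.8² = 1.28
Var(Z) = 0.22222222*1.28 - (0.33333333*0.8)²
= 0.28444444 - 0.071111111 = 0.21333333

0.21333333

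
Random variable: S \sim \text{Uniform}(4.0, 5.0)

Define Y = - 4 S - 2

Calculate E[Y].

For Y = -4S - 2:
E[Y] = -4 * E[S] - 2
E[S] = (4 + 5)/2 = 4.5
E[Y] = -4 * 4.5 - 2 = -20

-20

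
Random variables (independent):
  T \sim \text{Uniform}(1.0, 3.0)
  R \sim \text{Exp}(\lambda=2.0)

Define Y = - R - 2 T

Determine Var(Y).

For independent RVs: Var(aX + bY) = a²Var(X) + b²Var(Y)
Var(T) = 0.33333333
Var(R) = 0.25
Var(Y) = (-2)²*0.33333333 + (-1)²*0.25
= 4*0.33333333 + 1*0.25 = 1.5833333

1.5833333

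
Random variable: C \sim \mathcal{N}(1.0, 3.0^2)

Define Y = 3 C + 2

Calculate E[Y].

For Y = 3C + 2:
E[Y] = 3 * E[C] + 2
E[C] = 1.0 = 1
E[Y] = 3 * 1 + 2 = 5

5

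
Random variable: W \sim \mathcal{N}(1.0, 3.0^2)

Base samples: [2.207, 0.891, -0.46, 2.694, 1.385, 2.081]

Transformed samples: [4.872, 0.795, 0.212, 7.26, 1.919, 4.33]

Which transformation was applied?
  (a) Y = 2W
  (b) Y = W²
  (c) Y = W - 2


Checking option (b) Y = W²:
  W = 2.207 -> Y = 4.872 ✓
  W = 0.891 -> Y = 0.795 ✓
  W = -0.46 -> Y = 0.212 ✓
All samples match this transformation.

(b) W²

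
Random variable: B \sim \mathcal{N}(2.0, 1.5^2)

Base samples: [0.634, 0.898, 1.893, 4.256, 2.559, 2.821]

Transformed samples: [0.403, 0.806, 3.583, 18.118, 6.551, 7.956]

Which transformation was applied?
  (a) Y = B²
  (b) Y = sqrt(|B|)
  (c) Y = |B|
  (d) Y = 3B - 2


Checking option (a) Y = B²:
  B = 0.634 -> Y = 0.403 ✓
  B = 0.898 -> Y = 0.806 ✓
  B = 1.893 -> Y = 3.583 ✓
All samples match this transformation.

(a) B²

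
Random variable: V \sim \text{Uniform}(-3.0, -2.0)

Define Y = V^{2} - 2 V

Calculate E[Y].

E[Y] = 1*E[V²] - 2*E[V]
E[V] = -2.5
E[V²] = Var(V) + (E[V])² = 0.083333333 + 6.25 = 6.3333333
E[Y] = 1*6.3333333 - 2*(-2.5) = 11.333333

11.333333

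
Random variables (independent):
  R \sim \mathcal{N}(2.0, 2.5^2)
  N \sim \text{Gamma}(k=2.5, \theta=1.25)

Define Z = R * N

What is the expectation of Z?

For independent RVs: E[XY] = E[X]*E[Y]
E[R] = 2
E[N] = 3.125
E[Z] = 2 * 3.125 = 6.25

6.25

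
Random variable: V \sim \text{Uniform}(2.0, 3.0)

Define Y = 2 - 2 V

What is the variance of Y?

For Y = aV + b: Var(Y) = a² * Var(V)
Var(V) = (3 - 2)^2/12 = 0.083333333
Var(Y) = (-2)² * 0.083333333 = 4 * 0.083333333 = 0.33333333

0.33333333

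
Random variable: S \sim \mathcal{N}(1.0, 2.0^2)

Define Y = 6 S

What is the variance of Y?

For Y = aS + b: Var(Y) = a² * Var(S)
Var(S) = 2.0^2 = 4
Var(Y) = 6² * 4 = 36 * 4 = 144

144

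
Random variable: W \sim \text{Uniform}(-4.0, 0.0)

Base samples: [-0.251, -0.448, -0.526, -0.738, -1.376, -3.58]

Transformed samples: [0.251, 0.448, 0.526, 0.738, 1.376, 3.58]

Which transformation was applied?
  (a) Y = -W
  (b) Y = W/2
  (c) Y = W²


Checking option (a) Y = -W:
  W = -0.251 -> Y = 0.251 ✓
  W = -0.448 -> Y = 0.448 ✓
  W = -0.526 -> Y = 0.526 ✓
All samples match this transformation.

(a) -W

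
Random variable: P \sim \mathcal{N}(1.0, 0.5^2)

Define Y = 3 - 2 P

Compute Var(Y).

For Y = aP + b: Var(Y) = a² * Var(P)
Var(P) = 0.5^2 = 0.25
Var(Y) = (-2)² * 0.25 = 4 * 0.25 = 1

1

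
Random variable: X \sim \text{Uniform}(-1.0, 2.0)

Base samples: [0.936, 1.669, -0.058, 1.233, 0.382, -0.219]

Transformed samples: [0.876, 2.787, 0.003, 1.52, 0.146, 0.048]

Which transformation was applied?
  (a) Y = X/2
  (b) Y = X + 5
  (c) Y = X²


Checking option (c) Y = X²:
  X = 0.936 -> Y = 0.876 ✓
  X = 1.669 -> Y = 2.787 ✓
  X = -0.058 -> Y = 0.003 ✓
All samples match this transformation.

(c) X²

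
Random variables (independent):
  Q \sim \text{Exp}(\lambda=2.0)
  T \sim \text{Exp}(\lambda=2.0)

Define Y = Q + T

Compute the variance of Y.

For independent RVs: Var(aX + bY) = a²Var(X) + b²Var(Y)
Var(Q) = 0.25
Var(T) = 0.25
Var(Y) = 1²*0.25 + 1²*0.25
= 1*0.25 + 1*0.25 = 0.5

0.5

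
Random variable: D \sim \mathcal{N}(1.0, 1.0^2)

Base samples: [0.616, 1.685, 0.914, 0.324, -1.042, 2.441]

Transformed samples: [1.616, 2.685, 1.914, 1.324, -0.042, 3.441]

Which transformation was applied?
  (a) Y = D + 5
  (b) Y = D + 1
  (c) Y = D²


Checking option (b) Y = D + 1:
  D = 0.616 -> Y = 1.616 ✓
  D = 1.685 -> Y = 2.685 ✓
  D = 0.914 -> Y = 1.914 ✓
All samples match this transformation.

(b) D + 1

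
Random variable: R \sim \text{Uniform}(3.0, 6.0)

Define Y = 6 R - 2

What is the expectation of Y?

For Y = 6R - 2:
E[Y] = 6 * E[R] - 2
E[R] = (3 + 6)/2 = 4.5
E[Y] = 6 * 4.5 - 2 = 25

25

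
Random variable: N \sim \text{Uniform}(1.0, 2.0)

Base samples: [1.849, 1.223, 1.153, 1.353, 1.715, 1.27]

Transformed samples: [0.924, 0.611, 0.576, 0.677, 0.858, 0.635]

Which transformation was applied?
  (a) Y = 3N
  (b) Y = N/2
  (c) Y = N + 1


Checking option (b) Y = N/2:
  N = 1.849 -> Y = 0.924 ✓
  N = 1.223 -> Y = 0.611 ✓
  N = 1.153 -> Y = 0.576 ✓
All samples match this transformation.

(b) N/2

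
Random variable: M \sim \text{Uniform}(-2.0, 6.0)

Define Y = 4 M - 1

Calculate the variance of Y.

For Y = aM + b: Var(Y) = a² * Var(M)
Var(M) = (6 + 2)^2/12 = 5.3333333
Var(Y) = 4² * 5.3333333 = 16 * 5.3333333 = 85.333333

85.333333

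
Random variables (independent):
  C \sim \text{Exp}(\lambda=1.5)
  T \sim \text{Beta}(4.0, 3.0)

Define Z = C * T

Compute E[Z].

For independent RVs: E[XY] = E[X]*E[Y]
E[C] = 0.66666667
E[T] = 0.57142857
E[Z] = 0.66666667 * 0.57142857 = 0.38095238

0.38095238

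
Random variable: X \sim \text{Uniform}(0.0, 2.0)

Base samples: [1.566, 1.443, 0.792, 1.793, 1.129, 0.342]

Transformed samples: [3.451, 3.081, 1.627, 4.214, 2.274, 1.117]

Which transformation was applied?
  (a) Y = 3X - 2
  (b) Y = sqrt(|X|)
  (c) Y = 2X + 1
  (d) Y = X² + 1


Checking option (d) Y = X² + 1:
  X = 1.566 -> Y = 3.451 ✓
  X = 1.443 -> Y = 3.081 ✓
  X = 0.792 -> Y = 1.627 ✓
All samples match this transformation.

(d) X² + 1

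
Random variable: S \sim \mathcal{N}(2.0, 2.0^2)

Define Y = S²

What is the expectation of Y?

Using E[X²] = Var(X) + (E[X])²:
E[S] = 2
Var(S) = 2.0^2 = 4
E[S²] = 4 + 2² = 4 + 4 = 8

8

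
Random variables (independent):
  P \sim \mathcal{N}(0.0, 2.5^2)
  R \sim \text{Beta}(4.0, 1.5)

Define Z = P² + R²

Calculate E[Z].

E[Z] = E[P²] + E[R²]
E[P²] = Var(P) + E[P]² = 6.25 + 0 = 6.25
E[R²] = Var(R) + E[R]² = 0.03051494 + 0.52892562 = 0.55944056
E[Z] = 6.25 + 0.55944056 = 6.8094406

6.8094406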